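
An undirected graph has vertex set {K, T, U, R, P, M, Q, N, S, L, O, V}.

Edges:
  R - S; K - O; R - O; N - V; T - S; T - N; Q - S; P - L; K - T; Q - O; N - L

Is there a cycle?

Yes

DFS, tracking each vertex's parent; an edge to a visited non-parent vertex closes a cycle.
Start from K:
visit K (parent –)
  visit O (parent K)
    visit Q (parent O)
      visit S (parent Q)
        visit T (parent S)
          visit N (parent T)
            N–T: parent, skip
            visit V (parent N)
              V–N: parent, skip
            visit L (parent N)
              L–N: parent, skip
              visit P (parent L)
                P–L: parent, skip
          T–K: K visited and ≠ parent → cycle
Cycle: K – O – Q – S – T – K.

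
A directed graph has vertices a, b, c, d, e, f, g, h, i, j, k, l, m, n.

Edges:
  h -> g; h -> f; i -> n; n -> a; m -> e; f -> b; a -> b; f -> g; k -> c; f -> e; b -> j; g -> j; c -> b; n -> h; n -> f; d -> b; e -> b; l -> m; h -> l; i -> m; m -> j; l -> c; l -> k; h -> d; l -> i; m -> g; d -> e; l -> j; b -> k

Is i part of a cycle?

i is on a cycle iff i can reach itself via ≥1 edge.
i → n → h → l → i — yes.

Yes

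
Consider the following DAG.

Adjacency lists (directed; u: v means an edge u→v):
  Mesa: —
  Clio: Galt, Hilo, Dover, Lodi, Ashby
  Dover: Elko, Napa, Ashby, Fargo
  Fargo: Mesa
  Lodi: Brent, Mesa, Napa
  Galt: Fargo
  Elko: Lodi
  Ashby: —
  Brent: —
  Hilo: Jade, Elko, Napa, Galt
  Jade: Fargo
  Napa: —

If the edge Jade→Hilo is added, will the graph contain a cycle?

Adding Jade→Hilo creates a cycle iff Hilo can already reach Jade.
Path from Hilo: Hilo → Jade.
So Hilo → … → Jade → Hilo is a cycle.

Yes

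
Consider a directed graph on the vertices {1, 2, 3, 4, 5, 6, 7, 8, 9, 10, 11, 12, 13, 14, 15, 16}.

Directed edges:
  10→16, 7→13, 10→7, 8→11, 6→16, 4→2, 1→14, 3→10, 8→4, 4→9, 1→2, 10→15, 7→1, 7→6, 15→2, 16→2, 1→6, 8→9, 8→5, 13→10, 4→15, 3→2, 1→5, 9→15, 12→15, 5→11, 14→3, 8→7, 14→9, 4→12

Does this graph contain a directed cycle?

Yes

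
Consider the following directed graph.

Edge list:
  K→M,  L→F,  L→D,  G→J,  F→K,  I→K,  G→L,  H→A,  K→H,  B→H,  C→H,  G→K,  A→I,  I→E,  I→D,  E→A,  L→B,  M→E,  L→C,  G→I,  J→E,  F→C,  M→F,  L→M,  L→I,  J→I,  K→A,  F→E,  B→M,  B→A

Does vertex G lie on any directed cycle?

No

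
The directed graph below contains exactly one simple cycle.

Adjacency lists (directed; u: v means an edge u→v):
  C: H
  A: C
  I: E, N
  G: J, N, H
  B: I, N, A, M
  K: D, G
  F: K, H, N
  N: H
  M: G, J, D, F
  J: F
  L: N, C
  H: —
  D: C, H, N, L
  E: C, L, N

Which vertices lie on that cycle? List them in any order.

DFS with gray/black marking from F:
F gray
  K gray
    D gray
      C gray
        H gray
        H black
      C black
      D→H: H black — skip
      N gray
        N→H: H black — skip
      N black
      L gray
        L→N: N black — skip
        L→C: C black — skip
      L black
    D black
    G gray
      J gray
        J→F: F is gray → back edge
Back edge closes the cycle F → K → G → J → F; its vertices are {F, G, J, K}.

F, G, J, K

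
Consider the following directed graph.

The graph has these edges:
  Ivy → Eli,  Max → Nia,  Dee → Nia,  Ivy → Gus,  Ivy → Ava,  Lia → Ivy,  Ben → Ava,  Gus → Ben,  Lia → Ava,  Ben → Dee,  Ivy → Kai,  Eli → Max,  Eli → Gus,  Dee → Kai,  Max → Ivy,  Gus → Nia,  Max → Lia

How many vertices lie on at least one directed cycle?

4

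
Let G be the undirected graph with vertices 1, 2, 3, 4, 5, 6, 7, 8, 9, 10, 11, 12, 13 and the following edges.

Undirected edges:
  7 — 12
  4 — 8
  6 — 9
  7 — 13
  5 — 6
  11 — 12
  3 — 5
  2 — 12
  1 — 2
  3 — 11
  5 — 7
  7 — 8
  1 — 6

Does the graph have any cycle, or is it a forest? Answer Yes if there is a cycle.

Yes

DFS, tracking each vertex's parent; an edge to a visited non-parent vertex closes a cycle.
Start from 6:
visit 6 (parent –)
  visit 9 (parent 6)
    9–6: parent, skip
  visit 5 (parent 6)
    visit 7 (parent 5)
      visit 12 (parent 7)
        visit 11 (parent 12)
          11–12: parent, skip
          visit 3 (parent 11)
            3–5: 5 visited and ≠ parent → cycle
Cycle: 5 – 7 – 12 – 11 – 3 – 5.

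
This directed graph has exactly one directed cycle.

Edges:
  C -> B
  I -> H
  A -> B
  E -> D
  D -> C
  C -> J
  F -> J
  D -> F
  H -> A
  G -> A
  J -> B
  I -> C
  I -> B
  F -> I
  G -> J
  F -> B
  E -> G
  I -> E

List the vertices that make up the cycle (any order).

DFS with gray/black marking from F:
F gray
  B gray
  B black
  I gray
    E gray
      D gray
        D→F: F is gray → back edge
Back edge closes the cycle F → I → E → D → F; its vertices are {D, E, F, I}.

D, E, F, I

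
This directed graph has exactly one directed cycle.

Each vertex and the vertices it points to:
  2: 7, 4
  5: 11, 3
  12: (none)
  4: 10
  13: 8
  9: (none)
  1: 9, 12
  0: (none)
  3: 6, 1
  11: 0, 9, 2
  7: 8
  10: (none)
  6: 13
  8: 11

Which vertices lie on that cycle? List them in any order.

DFS with gray/black marking from 11:
11 gray
  0 gray
  0 black
  9 gray
  9 black
  2 gray
    7 gray
      8 gray
        8→11: 11 is gray → back edge
Back edge closes the cycle 11 → 2 → 7 → 8 → 11; its vertices are {2, 7, 8, 11}.

2, 7, 8, 11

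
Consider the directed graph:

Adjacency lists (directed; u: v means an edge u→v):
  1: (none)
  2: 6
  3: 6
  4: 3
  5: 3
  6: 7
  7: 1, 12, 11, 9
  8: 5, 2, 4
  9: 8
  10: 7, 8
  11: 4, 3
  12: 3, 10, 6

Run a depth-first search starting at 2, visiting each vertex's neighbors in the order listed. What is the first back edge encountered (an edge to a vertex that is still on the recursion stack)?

3->6

DFS from 2 (visiting each vertex's neighbors in the order listed); mark gray on enter, black on exit:
2 gray
  6 gray
    7 gray
      1 gray
      1 black
      12 gray
        3 gray
          3→6: 6 is gray → back edge
First back edge: 3 → 6.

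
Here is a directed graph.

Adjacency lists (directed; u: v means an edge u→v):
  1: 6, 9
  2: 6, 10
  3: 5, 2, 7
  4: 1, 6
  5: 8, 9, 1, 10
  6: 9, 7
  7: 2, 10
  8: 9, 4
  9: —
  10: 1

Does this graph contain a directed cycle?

Yes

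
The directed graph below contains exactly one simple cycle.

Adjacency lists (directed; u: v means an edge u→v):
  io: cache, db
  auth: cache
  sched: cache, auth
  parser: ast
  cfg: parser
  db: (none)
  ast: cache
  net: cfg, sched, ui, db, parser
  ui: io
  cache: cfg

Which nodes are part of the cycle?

DFS with gray/black marking from cfg:
cfg gray
  parser gray
    ast gray
      cache gray
        cache→cfg: cfg is gray → back edge
Back edge closes the cycle cfg → parser → ast → cache → cfg; its vertices are {ast, cfg, cache, parser}.

ast, cfg, cache, parser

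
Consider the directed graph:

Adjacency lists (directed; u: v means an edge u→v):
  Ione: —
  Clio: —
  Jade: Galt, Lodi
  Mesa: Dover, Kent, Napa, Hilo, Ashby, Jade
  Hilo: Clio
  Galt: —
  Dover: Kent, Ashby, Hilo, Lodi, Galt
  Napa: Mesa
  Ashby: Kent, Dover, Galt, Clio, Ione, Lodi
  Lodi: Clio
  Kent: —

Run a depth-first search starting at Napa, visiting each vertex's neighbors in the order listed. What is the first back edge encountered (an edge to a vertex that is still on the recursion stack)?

Ashby->Dover

DFS from Napa (visiting each vertex's neighbors in the order listed); mark gray on enter, black on exit:
Napa gray
  Mesa gray
    Dover gray
      Kent gray
      Kent black
      Ashby gray
        Ashby→Kent: Kent black — skip
        Ashby→Dover: Dover is gray → back edge
First back edge: Ashby → Dover.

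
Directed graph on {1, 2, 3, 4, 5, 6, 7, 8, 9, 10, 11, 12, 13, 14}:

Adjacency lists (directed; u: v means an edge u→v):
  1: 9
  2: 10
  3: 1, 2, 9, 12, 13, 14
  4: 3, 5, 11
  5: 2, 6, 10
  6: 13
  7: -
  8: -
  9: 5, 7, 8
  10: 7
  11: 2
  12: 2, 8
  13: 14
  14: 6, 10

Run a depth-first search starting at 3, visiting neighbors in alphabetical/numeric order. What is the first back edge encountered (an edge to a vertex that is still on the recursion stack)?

DFS from 3 (visiting neighbors in alphabetical/numeric order); mark gray on enter, black on exit:
3 gray
  1 gray
    9 gray
      5 gray
        2 gray
          10 gray
            7 gray
            7 black
          10 black
        2 black
        6 gray
          13 gray
            14 gray
              14→6: 6 is gray → back edge
First back edge: 14 → 6.

14->6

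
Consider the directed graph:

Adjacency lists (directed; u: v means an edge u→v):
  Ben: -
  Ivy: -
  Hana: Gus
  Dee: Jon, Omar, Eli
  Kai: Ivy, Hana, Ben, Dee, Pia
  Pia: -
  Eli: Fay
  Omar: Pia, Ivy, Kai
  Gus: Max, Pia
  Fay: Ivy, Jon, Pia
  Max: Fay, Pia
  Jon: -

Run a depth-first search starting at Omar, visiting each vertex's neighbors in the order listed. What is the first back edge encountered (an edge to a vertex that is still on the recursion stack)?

DFS from Omar (visiting each vertex's neighbors in the order listed); mark gray on enter, black on exit:
Omar gray
  Pia gray
  Pia black
  Ivy gray
  Ivy black
  Kai gray
    Kai→Ivy: Ivy black — skip
    Hana gray
      Gus gray
        Max gray
          Fay gray
            Fay→Ivy: Ivy black — skip
            Jon gray
            Jon black
            Fay→Pia: Pia black — skip
          Fay black
          Max→Pia: Pia black — skip
        Max black
        Gus→Pia: Pia black — skip
      Gus black
    Hana black
    Ben gray
    Ben black
    Dee gray
      Dee→Jon: Jon black — skip
      Dee→Omar: Omar is gray → back edge
First back edge: Dee → Omar.

Dee->Omar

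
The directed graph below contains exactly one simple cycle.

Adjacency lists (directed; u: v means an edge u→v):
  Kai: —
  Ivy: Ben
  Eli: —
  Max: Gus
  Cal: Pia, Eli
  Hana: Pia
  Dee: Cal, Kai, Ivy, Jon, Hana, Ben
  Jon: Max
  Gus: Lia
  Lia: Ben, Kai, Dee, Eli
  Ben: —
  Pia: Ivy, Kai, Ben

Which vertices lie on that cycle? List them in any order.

Dee, Gus, Jon, Lia, Max

DFS with gray/black marking from Dee:
Dee gray
  Cal gray
    Pia gray
      Ivy gray
        Ben gray
        Ben black
      Ivy black
      Kai gray
      Kai black
      Pia→Ben: Ben black — skip
    Pia black
    Eli gray
    Eli black
  Cal black
  Dee→Kai: Kai black — skip
  Dee→Ivy: Ivy black — skip
  Jon gray
    Max gray
      Gus gray
        Lia gray
          Lia→Ben: Ben black — skip
          Lia→Kai: Kai black — skip
          Lia→Dee: Dee is gray → back edge
Back edge closes the cycle Dee → Jon → Max → Gus → Lia → Dee; its vertices are {Dee, Gus, Jon, Lia, Max}.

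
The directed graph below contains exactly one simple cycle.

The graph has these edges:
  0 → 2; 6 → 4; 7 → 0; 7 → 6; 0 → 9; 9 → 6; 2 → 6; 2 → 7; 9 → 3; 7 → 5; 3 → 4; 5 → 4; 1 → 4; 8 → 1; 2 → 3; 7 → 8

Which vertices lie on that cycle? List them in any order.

DFS with gray/black marking from 7:
7 gray
  6 gray
    4 gray
    4 black
  6 black
  5 gray
    5→4: 4 black — skip
  5 black
  8 gray
    1 gray
      1→4: 4 black — skip
    1 black
  8 black
  0 gray
    9 gray
      9→6: 6 black — skip
      3 gray
        3→4: 4 black — skip
      3 black
    9 black
    2 gray
      2→3: 3 black — skip
      2→7: 7 is gray → back edge
Back edge closes the cycle 7 → 0 → 2 → 7; its vertices are {0, 2, 7}.

0, 2, 7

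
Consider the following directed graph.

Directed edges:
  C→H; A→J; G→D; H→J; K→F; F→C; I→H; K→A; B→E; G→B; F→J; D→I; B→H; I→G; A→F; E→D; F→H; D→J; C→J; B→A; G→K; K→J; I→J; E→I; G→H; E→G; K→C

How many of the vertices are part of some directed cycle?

A vertex is on a directed cycle iff it belongs to a strongly connected component of size ≥ 2 (or has a self-loop).
The vertices on cycles are {B, D, E, G, I} — 5 in total.

5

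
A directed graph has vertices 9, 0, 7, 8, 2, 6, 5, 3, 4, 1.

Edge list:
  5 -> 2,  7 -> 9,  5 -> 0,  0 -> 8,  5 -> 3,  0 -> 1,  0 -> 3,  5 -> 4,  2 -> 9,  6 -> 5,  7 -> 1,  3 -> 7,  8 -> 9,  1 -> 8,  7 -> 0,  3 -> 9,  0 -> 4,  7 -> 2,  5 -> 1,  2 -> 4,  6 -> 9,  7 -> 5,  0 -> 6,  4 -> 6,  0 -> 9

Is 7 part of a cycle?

Yes

7 is on a cycle iff 7 can reach itself via ≥1 edge.
7 → 5 → 3 → 7 — yes.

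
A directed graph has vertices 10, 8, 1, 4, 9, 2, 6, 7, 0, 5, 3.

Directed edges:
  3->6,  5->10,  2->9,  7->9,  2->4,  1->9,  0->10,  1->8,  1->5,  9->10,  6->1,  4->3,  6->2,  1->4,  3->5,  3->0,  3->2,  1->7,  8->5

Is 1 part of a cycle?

Yes

1 is on a cycle iff 1 can reach itself via ≥1 edge.
1 → 4 → 3 → 6 → 1 — yes.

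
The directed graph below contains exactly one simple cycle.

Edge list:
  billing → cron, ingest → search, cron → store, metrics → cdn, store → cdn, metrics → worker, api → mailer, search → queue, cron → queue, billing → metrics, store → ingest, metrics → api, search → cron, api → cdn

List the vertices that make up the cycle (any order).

cron, store, ingest, search

DFS with gray/black marking from cron:
cron gray
  queue gray
  queue black
  store gray
    ingest gray
      search gray
        search→cron: cron is gray → back edge
Back edge closes the cycle cron → store → ingest → search → cron; its vertices are {cron, store, ingest, search}.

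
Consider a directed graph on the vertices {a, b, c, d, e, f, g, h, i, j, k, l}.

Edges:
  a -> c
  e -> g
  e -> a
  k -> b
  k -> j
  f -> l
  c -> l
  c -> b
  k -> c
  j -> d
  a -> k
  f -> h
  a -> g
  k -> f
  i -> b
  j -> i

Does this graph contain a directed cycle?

No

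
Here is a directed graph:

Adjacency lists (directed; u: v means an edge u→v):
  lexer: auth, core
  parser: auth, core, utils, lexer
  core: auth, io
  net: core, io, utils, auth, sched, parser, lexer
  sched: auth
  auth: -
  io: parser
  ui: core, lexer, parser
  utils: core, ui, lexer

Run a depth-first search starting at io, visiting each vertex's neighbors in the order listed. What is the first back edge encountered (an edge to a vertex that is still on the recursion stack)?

DFS from io (visiting each vertex's neighbors in the order listed); mark gray on enter, black on exit:
io gray
  parser gray
    auth gray
    auth black
    core gray
      core→auth: auth black — skip
      core→io: io is gray → back edge
First back edge: core → io.

core→io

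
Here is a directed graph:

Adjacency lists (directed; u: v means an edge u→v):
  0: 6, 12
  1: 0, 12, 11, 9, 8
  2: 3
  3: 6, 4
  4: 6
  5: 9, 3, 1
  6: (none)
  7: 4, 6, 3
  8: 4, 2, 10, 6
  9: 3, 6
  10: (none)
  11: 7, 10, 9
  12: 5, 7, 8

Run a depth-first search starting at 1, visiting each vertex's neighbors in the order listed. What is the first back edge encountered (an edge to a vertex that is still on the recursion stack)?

DFS from 1 (visiting each vertex's neighbors in the order listed); mark gray on enter, black on exit:
1 gray
  0 gray
    6 gray
    6 black
    12 gray
      5 gray
        9 gray
          3 gray
            3→6: 6 black — skip
            4 gray
              4→6: 6 black — skip
            4 black
          3 black
          9→6: 6 black — skip
        9 black
        5→3: 3 black — skip
        5→1: 1 is gray → back edge
First back edge: 5 → 1.

5->1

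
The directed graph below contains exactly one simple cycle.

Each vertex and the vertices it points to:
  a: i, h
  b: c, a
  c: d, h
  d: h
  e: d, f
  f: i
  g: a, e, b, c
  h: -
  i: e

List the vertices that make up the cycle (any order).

e, f, i

DFS with gray/black marking from e:
e gray
  d gray
    h gray
    h black
  d black
  f gray
    i gray
      i→e: e is gray → back edge
Back edge closes the cycle e → f → i → e; its vertices are {e, f, i}.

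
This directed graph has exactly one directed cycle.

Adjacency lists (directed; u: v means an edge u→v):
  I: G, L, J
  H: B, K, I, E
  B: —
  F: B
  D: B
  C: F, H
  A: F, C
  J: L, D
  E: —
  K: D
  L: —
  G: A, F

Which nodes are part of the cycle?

DFS with gray/black marking from H:
H gray
  B gray
  B black
  K gray
    D gray
      D→B: B black — skip
    D black
  K black
  I gray
    G gray
      A gray
        F gray
          F→B: B black — skip
        F black
        C gray
          C→F: F black — skip
          C→H: H is gray → back edge
Back edge closes the cycle H → I → G → A → C → H; its vertices are {A, C, G, H, I}.

A, C, G, H, I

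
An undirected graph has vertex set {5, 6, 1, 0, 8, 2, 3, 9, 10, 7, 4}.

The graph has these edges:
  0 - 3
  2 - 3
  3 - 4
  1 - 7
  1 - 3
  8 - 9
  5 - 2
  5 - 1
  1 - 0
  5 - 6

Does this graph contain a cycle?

DFS, tracking each vertex's parent; an edge to a visited non-parent vertex closes a cycle.
Start from 8:
visit 8 (parent –)
  visit 9 (parent 8)
    9–8: parent, skip
visit 5 (parent –)
  visit 1 (parent 5)
    visit 7 (parent 1)
      7–1: parent, skip
    visit 3 (parent 1)
      visit 0 (parent 3)
        0–1: 1 visited and ≠ parent → cycle
Cycle: 1 – 3 – 0 – 1.

Yes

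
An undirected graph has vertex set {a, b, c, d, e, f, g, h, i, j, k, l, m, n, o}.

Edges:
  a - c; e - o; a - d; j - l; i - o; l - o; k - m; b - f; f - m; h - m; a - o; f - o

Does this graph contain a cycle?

No

DFS, tracking each vertex's parent; an edge to a visited non-parent vertex closes a cycle.
Start from m:
visit m (parent –)
  visit f (parent m)
    f–m: parent, skip
    visit o (parent f)
      visit a (parent o)
        a–o: parent, skip
        visit d (parent a)
          d–a: parent, skip
        visit c (parent a)
          c–a: parent, skip
      visit l (parent o)
        visit j (parent l)
          j–l: parent, skip
        l–o: parent, skip
      visit i (parent o)
        i–o: parent, skip
      o–f: parent, skip
      visit e (parent o)
        e–o: parent, skip
    visit b (parent f)
      b–f: parent, skip
  visit h (parent m)
    h–m: parent, skip
  visit k (parent m)
    k–m: parent, skip
visit g (parent –)
visit n (parent –)
No non-parent visited neighbor found — the graph is a forest.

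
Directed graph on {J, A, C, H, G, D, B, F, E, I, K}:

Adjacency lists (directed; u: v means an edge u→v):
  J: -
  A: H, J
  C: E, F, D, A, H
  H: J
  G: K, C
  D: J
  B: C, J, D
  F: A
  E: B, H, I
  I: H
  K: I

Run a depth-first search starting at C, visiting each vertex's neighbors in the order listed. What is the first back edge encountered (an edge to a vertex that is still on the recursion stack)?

B→C

DFS from C (visiting each vertex's neighbors in the order listed); mark gray on enter, black on exit:
C gray
  E gray
    B gray
      B→C: C is gray → back edge
First back edge: B → C.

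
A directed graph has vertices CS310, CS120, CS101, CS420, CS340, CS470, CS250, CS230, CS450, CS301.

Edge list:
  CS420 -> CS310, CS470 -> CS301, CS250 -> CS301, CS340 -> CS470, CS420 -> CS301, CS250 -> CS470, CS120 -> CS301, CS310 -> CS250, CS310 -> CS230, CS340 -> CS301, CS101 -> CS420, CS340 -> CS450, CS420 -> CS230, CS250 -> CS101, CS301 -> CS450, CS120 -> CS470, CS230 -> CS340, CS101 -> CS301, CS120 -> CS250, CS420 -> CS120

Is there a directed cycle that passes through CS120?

Yes

CS120 is on a cycle iff CS120 can reach itself via ≥1 edge.
CS120 → CS250 → CS101 → CS420 → CS120 — yes.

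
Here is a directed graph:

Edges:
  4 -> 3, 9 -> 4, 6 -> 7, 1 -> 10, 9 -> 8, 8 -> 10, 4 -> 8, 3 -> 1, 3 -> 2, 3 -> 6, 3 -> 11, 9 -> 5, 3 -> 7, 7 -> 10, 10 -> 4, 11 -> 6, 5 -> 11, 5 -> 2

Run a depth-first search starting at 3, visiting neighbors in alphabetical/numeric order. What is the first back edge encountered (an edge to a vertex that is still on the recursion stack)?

4→3

DFS from 3 (visiting neighbors in alphabetical/numeric order); mark gray on enter, black on exit:
3 gray
  1 gray
    10 gray
      4 gray
        4→3: 3 is gray → back edge
First back edge: 4 → 3.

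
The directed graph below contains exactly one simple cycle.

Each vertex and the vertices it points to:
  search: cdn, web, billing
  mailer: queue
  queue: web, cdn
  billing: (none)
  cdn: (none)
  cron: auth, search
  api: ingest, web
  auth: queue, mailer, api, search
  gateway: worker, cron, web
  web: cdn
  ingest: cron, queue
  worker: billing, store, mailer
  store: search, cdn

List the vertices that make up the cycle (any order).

api, auth, cron, ingest

DFS with gray/black marking from cron:
cron gray
  auth gray
    queue gray
      web gray
        cdn gray
        cdn black
      web black
      queue→cdn: cdn black — skip
    queue black
    mailer gray
      mailer→queue: queue black — skip
    mailer black
    api gray
      ingest gray
        ingest→cron: cron is gray → back edge
Back edge closes the cycle cron → auth → api → ingest → cron; its vertices are {api, auth, cron, ingest}.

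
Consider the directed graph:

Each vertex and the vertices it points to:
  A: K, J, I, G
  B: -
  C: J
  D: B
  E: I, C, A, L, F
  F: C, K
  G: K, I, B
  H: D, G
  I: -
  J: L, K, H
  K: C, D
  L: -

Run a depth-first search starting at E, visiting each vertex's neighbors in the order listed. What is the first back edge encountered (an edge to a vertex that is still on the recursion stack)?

DFS from E (visiting each vertex's neighbors in the order listed); mark gray on enter, black on exit:
E gray
  I gray
  I black
  C gray
    J gray
      L gray
      L black
      K gray
        K→C: C is gray → back edge
First back edge: K → C.

K->C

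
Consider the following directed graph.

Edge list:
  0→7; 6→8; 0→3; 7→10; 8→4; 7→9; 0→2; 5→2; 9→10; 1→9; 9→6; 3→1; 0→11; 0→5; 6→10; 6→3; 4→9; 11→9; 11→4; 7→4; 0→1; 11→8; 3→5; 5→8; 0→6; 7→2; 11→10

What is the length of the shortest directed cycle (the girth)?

4

For each vertex v, BFS finds the shortest path from v back to v.
The shortest such closed walk is 3 → 1 → 9 → 6 → 3, length 4.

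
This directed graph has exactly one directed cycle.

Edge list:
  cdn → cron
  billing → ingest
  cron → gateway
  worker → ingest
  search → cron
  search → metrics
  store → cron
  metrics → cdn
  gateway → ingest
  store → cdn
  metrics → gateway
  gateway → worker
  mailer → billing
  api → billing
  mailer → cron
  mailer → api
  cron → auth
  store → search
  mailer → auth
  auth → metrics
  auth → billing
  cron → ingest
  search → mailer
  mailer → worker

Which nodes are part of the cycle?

cdn, auth, cron, metrics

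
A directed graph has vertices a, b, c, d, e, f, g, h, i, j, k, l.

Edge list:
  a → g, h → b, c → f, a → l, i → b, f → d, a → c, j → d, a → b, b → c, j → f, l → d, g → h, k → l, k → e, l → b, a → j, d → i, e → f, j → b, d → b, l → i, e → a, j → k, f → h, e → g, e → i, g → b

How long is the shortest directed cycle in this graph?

4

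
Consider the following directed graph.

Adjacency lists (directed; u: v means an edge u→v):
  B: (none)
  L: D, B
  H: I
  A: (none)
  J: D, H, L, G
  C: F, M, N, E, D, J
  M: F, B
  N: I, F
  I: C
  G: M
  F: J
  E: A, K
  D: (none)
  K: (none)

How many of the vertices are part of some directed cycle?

8

A vertex is on a directed cycle iff it belongs to a strongly connected component of size ≥ 2 (or has a self-loop).
The vertices on cycles are {C, F, G, H, I, J, M, N} — 8 in total.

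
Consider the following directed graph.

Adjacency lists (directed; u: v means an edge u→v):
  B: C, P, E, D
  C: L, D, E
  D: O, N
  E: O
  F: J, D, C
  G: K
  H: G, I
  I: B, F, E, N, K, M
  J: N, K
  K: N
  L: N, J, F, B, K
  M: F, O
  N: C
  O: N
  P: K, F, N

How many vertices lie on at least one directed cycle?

A vertex is on a directed cycle iff it belongs to a strongly connected component of size ≥ 2 (or has a self-loop).
The vertices on cycles are {B, C, D, E, F, J, K, L, N, O, P} — 11 in total.

11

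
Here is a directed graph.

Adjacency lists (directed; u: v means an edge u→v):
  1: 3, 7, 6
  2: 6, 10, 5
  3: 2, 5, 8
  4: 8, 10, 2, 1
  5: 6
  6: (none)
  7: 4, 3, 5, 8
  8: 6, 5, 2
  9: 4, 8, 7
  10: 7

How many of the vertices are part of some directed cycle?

7

A vertex is on a directed cycle iff it belongs to a strongly connected component of size ≥ 2 (or has a self-loop).
The vertices on cycles are {1, 2, 3, 4, 7, 8, 10} — 7 in total.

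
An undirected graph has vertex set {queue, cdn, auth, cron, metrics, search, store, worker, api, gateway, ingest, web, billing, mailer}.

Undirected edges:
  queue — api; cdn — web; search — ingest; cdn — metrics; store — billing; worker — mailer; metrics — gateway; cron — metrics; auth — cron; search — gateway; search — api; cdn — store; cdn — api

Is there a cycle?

DFS, tracking each vertex's parent; an edge to a visited non-parent vertex closes a cycle.
Start from web:
visit web (parent –)
  visit cdn (parent web)
    visit api (parent cdn)
      visit queue (parent api)
        queue–api: parent, skip
      visit search (parent api)
        visit ingest (parent search)
          ingest–search: parent, skip
        visit gateway (parent search)
          gateway–search: parent, skip
          visit metrics (parent gateway)
            metrics–cdn: cdn visited and ≠ parent → cycle
Cycle: cdn – api – search – gateway – metrics – cdn.

Yes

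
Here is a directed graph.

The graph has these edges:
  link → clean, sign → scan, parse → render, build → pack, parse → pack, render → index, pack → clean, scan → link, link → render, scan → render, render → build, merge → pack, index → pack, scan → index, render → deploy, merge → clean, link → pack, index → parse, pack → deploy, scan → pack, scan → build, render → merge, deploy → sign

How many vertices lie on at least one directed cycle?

10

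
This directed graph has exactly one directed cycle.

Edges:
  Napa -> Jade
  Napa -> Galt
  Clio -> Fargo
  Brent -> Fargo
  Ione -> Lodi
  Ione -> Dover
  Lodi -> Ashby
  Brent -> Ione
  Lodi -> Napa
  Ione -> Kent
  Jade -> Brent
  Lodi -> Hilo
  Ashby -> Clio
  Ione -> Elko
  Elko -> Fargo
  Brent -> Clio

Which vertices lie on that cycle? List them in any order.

Ione, Jade, Lodi, Napa, Brent

DFS with gray/black marking from Ione:
Ione gray
  Elko gray
    Fargo gray
    Fargo black
  Elko black
  Dover gray
  Dover black
  Kent gray
  Kent black
  Lodi gray
    Napa gray
      Galt gray
      Galt black
      Jade gray
        Brent gray
          Brent→Ione: Ione is gray → back edge
Back edge closes the cycle Ione → Lodi → Napa → Jade → Brent → Ione; its vertices are {Ione, Jade, Lodi, Napa, Brent}.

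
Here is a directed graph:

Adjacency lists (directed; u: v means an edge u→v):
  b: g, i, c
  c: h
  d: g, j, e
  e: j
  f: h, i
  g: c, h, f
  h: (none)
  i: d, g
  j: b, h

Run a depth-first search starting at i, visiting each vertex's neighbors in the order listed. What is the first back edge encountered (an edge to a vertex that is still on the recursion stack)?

DFS from i (visiting each vertex's neighbors in the order listed); mark gray on enter, black on exit:
i gray
  d gray
    g gray
      c gray
        h gray
        h black
      c black
      g→h: h black — skip
      f gray
        f→h: h black — skip
        f→i: i is gray → back edge
First back edge: f → i.

f→i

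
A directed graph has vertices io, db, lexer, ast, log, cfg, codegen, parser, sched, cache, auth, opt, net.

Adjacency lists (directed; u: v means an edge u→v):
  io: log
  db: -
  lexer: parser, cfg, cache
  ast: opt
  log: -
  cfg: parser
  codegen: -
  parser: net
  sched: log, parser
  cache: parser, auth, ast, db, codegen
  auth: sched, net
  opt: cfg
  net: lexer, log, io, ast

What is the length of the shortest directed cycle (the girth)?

3

For each vertex v, BFS finds the shortest path from v back to v.
The shortest such closed walk is net → lexer → parser → net, length 3.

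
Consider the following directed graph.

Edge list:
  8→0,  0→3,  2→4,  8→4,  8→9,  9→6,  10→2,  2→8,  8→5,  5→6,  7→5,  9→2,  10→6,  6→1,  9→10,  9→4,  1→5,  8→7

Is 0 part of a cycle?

0 lies on a cycle iff there is a path from 0 back to itself.
Exploring from 0, it never reaches itself; equivalently, its strongly connected component is a singleton.

No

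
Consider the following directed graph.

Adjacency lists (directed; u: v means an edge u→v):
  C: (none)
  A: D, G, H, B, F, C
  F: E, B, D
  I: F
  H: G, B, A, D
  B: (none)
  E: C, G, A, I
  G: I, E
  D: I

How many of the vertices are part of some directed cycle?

A vertex is on a directed cycle iff it belongs to a strongly connected component of size ≥ 2 (or has a self-loop).
The vertices on cycles are {A, D, E, F, G, H, I} — 7 in total.

7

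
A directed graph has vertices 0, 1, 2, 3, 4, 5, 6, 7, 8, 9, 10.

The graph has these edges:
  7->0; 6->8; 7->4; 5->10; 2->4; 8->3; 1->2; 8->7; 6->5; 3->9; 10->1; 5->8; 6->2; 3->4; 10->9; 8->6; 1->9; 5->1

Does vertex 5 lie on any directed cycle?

Yes

5 is on a cycle iff 5 can reach itself via ≥1 edge.
5 → 8 → 6 → 5 — yes.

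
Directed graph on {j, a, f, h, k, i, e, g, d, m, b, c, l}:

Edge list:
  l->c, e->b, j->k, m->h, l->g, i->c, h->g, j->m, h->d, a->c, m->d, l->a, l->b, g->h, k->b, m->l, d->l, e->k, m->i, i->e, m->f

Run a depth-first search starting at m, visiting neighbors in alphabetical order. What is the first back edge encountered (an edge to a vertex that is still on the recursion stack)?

h->d

DFS from m (visiting neighbors in alphabetical order); mark gray on enter, black on exit:
m gray
  d gray
    l gray
      a gray
        c gray
        c black
      a black
      b gray
      b black
      l→c: c black — skip
      g gray
        h gray
          h→d: d is gray → back edge
First back edge: h → d.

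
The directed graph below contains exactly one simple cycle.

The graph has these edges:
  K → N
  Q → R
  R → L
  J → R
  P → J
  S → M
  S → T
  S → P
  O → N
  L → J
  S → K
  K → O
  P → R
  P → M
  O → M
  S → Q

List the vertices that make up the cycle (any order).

DFS with gray/black marking from J:
J gray
  R gray
    L gray
      L→J: J is gray → back edge
Back edge closes the cycle J → R → L → J; its vertices are {J, L, R}.

J, L, R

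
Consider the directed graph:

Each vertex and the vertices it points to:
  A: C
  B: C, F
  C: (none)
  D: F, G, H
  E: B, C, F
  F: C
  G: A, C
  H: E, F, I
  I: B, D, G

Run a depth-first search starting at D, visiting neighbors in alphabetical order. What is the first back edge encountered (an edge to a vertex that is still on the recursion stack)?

I→D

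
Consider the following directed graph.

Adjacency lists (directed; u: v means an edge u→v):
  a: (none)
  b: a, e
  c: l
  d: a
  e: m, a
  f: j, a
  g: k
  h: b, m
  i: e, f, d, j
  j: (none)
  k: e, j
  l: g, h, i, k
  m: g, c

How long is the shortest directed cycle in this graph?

For each vertex v, BFS finds the shortest path from v back to v.
The shortest such closed walk is c → l → h → m → c, length 4.

4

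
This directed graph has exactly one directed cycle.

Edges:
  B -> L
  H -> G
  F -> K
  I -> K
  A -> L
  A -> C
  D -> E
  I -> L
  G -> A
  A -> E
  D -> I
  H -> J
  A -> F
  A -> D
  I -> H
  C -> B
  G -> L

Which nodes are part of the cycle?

A, D, G, H, I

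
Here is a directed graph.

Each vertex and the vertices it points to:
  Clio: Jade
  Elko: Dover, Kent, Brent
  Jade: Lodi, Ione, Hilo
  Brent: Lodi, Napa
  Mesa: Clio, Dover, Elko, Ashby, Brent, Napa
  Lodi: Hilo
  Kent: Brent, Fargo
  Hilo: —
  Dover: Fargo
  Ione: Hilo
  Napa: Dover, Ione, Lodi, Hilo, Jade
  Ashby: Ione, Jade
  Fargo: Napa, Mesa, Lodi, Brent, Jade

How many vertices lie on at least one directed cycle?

7

A vertex is on a directed cycle iff it belongs to a strongly connected component of size ≥ 2 (or has a self-loop).
The vertices on cycles are {Elko, Kent, Mesa, Napa, Brent, Dover, Fargo} — 7 in total.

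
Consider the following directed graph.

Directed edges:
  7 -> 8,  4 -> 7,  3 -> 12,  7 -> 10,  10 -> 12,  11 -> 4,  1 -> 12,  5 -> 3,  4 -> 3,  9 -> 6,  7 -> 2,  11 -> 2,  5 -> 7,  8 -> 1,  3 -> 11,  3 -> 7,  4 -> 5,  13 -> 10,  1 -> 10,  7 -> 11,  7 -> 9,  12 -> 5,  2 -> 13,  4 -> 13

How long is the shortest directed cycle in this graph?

3

For each vertex v, BFS finds the shortest path from v back to v.
The shortest such closed walk is 4 → 7 → 11 → 4, length 3.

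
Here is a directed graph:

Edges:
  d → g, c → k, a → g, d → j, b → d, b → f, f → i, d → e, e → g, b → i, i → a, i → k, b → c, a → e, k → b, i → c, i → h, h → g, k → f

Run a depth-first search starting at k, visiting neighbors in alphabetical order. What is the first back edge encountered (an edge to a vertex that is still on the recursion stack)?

DFS from k (visiting neighbors in alphabetical order); mark gray on enter, black on exit:
k gray
  b gray
    c gray
      c→k: k is gray → back edge
First back edge: c → k.

c→k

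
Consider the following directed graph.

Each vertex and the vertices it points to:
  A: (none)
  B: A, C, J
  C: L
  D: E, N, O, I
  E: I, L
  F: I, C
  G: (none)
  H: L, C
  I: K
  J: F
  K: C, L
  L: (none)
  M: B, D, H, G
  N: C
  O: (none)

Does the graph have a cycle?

No

DFS with white/gray/black marking, starting from N:
N gray
  C gray
    L gray
    L black
  C black
N black
A gray
A black
B gray
  B→A: A black — skip
  B→C: C black — skip
  J gray
    F gray
      I gray
        K gray
          K→C: C black — skip
          K→L: L black — skip
        K black
      I black
      F→C: C black — skip
    F black
  J black
B black
D gray
  E gray
    E→I: I black — skip
    E→L: L black — skip
  E black
  D→N: N black — skip
  O gray
  O black
  D→I: I black — skip
D black
G gray
G black
H gray
  H→L: L black — skip
  H→C: C black — skip
H black
M gray
  M→B: B black — skip
  M→D: D black — skip
  M→H: H black — skip
  M→G: G black — skip
M black
Every edge goes to a white or black vertex — no back edge, so the graph is acyclic.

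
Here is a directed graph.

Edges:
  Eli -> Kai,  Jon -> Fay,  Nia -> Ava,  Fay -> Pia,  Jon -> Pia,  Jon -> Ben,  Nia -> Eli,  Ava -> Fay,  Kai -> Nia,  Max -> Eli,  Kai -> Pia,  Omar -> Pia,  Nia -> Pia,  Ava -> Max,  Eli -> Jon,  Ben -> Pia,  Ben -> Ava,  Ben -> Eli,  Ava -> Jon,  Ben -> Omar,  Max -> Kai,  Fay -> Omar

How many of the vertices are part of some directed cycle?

7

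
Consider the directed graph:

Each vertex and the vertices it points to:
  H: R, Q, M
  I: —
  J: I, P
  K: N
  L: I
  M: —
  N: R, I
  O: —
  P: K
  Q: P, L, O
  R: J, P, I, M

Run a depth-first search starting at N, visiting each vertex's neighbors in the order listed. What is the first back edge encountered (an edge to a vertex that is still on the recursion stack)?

K->N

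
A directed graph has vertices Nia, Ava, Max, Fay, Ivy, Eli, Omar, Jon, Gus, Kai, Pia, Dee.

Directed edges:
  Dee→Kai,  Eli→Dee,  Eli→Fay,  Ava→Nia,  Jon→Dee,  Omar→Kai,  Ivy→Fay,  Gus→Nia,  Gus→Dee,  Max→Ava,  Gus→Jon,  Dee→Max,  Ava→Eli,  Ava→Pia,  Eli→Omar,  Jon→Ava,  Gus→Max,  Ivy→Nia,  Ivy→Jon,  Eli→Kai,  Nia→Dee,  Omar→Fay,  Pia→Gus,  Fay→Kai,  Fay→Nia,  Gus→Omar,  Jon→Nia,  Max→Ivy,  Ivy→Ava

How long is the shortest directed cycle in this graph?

4

For each vertex v, BFS finds the shortest path from v back to v.
The shortest such closed walk is Gus → Max → Ava → Pia → Gus, length 4.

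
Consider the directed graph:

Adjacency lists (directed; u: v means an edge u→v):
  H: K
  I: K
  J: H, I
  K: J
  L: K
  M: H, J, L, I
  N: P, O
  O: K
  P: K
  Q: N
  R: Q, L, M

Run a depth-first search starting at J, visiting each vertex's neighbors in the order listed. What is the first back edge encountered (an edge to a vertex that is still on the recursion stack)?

K->J

DFS from J (visiting each vertex's neighbors in the order listed); mark gray on enter, black on exit:
J gray
  H gray
    K gray
      K→J: J is gray → back edge
First back edge: K → J.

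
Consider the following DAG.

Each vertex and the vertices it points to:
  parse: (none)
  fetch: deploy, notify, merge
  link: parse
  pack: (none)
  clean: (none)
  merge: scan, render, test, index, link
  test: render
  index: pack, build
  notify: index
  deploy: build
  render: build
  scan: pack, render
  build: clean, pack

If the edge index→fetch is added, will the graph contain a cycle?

Yes

Adding index→fetch creates a cycle iff fetch can already reach index.
Path from fetch: fetch → merge → index.
So fetch → … → index → fetch is a cycle.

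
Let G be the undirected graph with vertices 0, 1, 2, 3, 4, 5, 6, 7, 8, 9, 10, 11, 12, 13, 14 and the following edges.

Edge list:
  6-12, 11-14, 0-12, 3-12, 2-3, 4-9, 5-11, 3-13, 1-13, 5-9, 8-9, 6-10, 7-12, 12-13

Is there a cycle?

Yes

DFS, tracking each vertex's parent; an edge to a visited non-parent vertex closes a cycle.
Start from 9:
visit 9 (parent –)
  visit 8 (parent 9)
    8–9: parent, skip
  visit 4 (parent 9)
    4–9: parent, skip
  visit 5 (parent 9)
    5–9: parent, skip
    visit 11 (parent 5)
      visit 14 (parent 11)
        14–11: parent, skip
      11–5: parent, skip
visit 0 (parent –)
  visit 12 (parent 0)
    visit 3 (parent 12)
      3–12: parent, skip
      visit 13 (parent 3)
        13–12: 12 visited and ≠ parent → cycle
Cycle: 12 – 3 – 13 – 12.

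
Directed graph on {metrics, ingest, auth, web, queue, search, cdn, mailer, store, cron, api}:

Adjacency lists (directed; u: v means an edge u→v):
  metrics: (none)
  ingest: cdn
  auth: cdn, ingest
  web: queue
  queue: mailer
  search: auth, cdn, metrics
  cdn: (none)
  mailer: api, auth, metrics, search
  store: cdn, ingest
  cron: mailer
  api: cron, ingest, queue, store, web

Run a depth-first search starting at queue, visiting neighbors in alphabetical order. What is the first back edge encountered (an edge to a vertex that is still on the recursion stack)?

cron->mailer

DFS from queue (visiting neighbors in alphabetical order); mark gray on enter, black on exit:
queue gray
  mailer gray
    api gray
      cron gray
        cron→mailer: mailer is gray → back edge
First back edge: cron → mailer.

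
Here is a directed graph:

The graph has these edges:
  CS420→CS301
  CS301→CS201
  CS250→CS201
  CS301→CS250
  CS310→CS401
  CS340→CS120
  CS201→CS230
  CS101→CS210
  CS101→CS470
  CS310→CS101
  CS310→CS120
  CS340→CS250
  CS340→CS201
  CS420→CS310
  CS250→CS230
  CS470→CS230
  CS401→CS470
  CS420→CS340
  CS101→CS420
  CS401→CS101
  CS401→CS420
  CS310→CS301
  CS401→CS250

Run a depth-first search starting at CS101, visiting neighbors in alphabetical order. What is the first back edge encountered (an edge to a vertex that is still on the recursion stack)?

CS310→CS101

DFS from CS101 (visiting neighbors in alphabetical order); mark gray on enter, black on exit:
CS101 gray
  CS210 gray
  CS210 black
  CS420 gray
    CS301 gray
      CS201 gray
        CS230 gray
        CS230 black
      CS201 black
      CS250 gray
        CS250→CS201: CS201 black — skip
        CS250→CS230: CS230 black — skip
      CS250 black
    CS301 black
    CS310 gray
      CS310→CS101: CS101 is gray → back edge
First back edge: CS310 → CS101.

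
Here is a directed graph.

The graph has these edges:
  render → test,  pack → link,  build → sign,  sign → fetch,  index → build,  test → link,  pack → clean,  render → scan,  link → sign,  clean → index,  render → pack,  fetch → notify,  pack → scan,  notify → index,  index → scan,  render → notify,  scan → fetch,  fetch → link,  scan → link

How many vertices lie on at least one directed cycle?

7

A vertex is on a directed cycle iff it belongs to a strongly connected component of size ≥ 2 (or has a self-loop).
The vertices on cycles are {link, scan, sign, build, fetch, index, notify} — 7 in total.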